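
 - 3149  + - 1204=- 4353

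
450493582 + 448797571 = 899291153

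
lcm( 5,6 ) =30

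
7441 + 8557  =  15998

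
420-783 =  - 363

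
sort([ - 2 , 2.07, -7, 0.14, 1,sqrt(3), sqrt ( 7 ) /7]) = [-7,-2, 0.14, sqrt (7)/7, 1 , sqrt( 3),  2.07]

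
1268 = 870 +398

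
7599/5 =7599/5 = 1519.80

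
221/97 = 2 + 27/97=2.28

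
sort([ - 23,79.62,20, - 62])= [- 62, - 23, 20,79.62]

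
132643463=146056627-13413164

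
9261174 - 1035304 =8225870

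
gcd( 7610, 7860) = 10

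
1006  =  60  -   - 946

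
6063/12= 2021/4 = 505.25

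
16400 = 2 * 8200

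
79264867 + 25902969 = 105167836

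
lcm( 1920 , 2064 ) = 82560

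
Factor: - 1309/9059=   -7^1*11^1*17^1 * 9059^( - 1 )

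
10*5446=54460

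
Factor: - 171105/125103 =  -5^1  *61^1*223^ ( - 1) = - 305/223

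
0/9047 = 0 = 0.00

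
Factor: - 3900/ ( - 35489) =2^2*3^1*5^2*13^1*23^( - 1 ) * 1543^( - 1)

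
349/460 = 349/460 = 0.76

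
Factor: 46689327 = 3^2*17^1*19^1*16061^1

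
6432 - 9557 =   -  3125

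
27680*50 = 1384000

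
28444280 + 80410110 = 108854390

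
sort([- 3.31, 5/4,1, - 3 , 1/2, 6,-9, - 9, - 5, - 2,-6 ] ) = [  -  9, - 9, - 6,  -  5, -3.31, - 3,-2,1/2, 1, 5/4,6] 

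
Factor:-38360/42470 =-2^2*7^1*31^(  -  1 ) = - 28/31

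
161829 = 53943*3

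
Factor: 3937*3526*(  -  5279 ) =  - 2^1*31^1*41^1*43^1*127^1*5279^1 = - 73282349498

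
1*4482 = 4482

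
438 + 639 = 1077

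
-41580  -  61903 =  - 103483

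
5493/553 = 9 + 516/553 = 9.93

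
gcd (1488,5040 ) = 48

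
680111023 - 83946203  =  596164820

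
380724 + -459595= - 78871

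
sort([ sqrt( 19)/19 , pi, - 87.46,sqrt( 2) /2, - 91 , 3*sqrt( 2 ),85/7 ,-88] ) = [ - 91, - 88, - 87.46,sqrt(19 )/19, sqrt(2)/2,pi, 3*sqrt(2),85/7]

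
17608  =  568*31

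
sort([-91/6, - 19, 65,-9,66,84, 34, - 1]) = [ - 19, - 91/6,-9, - 1,34,65, 66,84]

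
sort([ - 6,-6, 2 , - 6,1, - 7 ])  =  [ - 7, - 6, - 6,-6,1, 2 ] 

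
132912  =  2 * 66456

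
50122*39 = 1954758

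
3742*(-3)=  - 11226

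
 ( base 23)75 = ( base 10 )166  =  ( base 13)CA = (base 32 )56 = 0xa6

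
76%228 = 76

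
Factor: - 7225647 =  - 3^1*11^1*13^1*16843^1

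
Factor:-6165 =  - 3^2*5^1*137^1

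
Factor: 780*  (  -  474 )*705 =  - 260652600 = - 2^3*3^3*5^2*13^1  *47^1 * 79^1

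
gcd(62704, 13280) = 16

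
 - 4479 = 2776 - 7255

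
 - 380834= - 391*974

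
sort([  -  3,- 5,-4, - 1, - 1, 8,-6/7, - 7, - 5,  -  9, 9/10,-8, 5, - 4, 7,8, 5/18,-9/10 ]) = [ - 9,-8,-7,-5, - 5,-4, - 4,-3, - 1, - 1, - 9/10,- 6/7 , 5/18, 9/10, 5,7, 8, 8]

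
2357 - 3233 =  - 876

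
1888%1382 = 506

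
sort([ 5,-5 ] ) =[-5,5]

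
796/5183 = 796/5183=0.15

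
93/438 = 31/146 = 0.21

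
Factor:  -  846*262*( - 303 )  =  67160556 = 2^2*3^3*47^1*101^1*131^1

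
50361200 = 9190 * 5480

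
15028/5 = 3005 + 3/5 = 3005.60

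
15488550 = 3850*4023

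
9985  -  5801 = 4184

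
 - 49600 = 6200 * ( - 8) 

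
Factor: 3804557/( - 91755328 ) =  - 2^(  -  6 )*7^( - 1 ) * 109^ (-1) * 1777^1*1879^ (- 1 )*2141^1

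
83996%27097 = 2705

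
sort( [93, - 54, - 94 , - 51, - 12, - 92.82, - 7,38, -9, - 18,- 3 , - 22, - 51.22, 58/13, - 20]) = [ - 94, - 92.82, - 54,-51.22 , - 51,-22, - 20  , - 18, - 12, -9, - 7,-3,58/13,  38,93 ]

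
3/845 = 3/845=0.00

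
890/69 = 12 + 62/69=12.90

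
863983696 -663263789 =200719907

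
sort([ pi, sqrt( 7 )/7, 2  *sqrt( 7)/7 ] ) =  [sqrt(7)/7, 2*sqrt(7 )/7, pi] 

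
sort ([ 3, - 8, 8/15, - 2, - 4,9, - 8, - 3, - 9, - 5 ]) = [ - 9, - 8, -8 , - 5, - 4, - 3, - 2,8/15, 3,9 ]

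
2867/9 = 2867/9= 318.56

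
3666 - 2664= 1002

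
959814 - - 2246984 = 3206798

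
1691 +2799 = 4490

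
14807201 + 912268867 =927076068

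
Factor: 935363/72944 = 2^( - 4)*11^1*13^1*31^1 * 47^(-1 )*97^(- 1 ) * 211^1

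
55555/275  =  202 + 1/55  =  202.02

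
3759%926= 55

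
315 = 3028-2713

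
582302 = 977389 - 395087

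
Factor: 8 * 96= 2^8*3^1 = 768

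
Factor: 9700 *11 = 2^2*5^2*11^1*97^1 = 106700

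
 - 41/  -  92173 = 41/92173 = 0.00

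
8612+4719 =13331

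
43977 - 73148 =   -  29171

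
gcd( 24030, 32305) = 5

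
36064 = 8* 4508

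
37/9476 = 37/9476 = 0.00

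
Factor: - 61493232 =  - 2^4*3^1*313^1*4093^1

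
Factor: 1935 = 3^2*5^1 * 43^1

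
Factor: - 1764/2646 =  - 2/3 = -2^1*3^ ( - 1 )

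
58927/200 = 58927/200 =294.63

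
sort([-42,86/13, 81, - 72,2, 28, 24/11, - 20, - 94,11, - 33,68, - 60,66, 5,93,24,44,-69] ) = [ - 94 , - 72, - 69, - 60, - 42, - 33, - 20,2 , 24/11 , 5, 86/13 , 11, 24,28,44,66,  68,81,93]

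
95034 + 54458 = 149492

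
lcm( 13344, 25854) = 413664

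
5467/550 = 9 + 47/50 = 9.94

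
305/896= 305/896=0.34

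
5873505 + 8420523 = 14294028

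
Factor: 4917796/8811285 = 2^2*3^( - 1 )*5^( - 1) *7^( -1 )*13^1 * 31^( - 1)*2707^( - 1)* 94573^1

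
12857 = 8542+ 4315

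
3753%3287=466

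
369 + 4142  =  4511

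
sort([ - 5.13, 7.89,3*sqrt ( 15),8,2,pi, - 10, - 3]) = [-10, - 5.13, - 3,2,pi,7.89,8 , 3*sqrt( 15 ) ] 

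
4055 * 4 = 16220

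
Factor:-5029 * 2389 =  - 12014281 = - 47^1*107^1*2389^1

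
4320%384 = 96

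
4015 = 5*803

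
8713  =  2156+6557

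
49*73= 3577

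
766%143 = 51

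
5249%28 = 13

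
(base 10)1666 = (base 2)11010000010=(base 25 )2GG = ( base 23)33a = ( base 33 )1HG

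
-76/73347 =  - 1 + 73271/73347 = - 0.00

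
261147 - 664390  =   - 403243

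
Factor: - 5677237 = -241^1*23557^1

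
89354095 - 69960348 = 19393747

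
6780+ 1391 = 8171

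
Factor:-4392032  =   - 2^5*137251^1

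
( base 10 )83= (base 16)53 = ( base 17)4F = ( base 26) 35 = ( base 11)76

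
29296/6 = 4882+2/3 = 4882.67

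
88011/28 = 12573/4 = 3143.25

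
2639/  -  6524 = - 377/932 = - 0.40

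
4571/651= 7  +  2/93 = 7.02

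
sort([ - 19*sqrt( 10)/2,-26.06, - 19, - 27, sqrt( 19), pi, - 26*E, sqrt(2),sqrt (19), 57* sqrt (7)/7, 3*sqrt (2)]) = [-26 *E, - 19*sqrt( 10) /2, -27 , - 26.06,- 19,sqrt ( 2 ), pi,3 * sqrt( 2), sqrt(19), sqrt( 19), 57*sqrt(7) /7]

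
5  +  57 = 62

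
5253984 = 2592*2027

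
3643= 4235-592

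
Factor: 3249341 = 103^1*31547^1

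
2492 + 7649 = 10141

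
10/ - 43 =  - 1 + 33/43=-0.23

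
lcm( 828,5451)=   65412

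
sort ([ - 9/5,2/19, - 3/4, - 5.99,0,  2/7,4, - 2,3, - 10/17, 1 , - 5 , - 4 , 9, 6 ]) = [-5.99, - 5,-4, - 2,-9/5, - 3/4,-10/17 , 0,  2/19 , 2/7, 1, 3,4, 6, 9 ]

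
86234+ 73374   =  159608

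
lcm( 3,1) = 3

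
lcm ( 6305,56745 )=56745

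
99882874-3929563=95953311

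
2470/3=823 + 1/3 = 823.33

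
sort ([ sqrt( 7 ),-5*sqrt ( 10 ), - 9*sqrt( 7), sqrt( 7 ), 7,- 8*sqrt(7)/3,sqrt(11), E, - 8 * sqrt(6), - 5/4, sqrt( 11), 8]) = [-9*sqrt( 7),-8 * sqrt (6 ),-5*sqrt(10),-8*sqrt(7)/3, - 5/4, sqrt(7 ),sqrt(7 ),E,sqrt(11 ), sqrt( 11 ),  7, 8]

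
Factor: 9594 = 2^1 * 3^2*13^1 * 41^1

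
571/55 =571/55 = 10.38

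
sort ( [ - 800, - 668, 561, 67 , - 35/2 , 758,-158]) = [-800,-668,-158,-35/2, 67, 561,  758 ]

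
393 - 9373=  - 8980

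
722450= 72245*10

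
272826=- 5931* ( - 46)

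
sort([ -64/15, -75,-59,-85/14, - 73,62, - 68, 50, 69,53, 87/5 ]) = [ - 75, - 73,  -  68, - 59, - 85/14,-64/15, 87/5 , 50,  53,62,69 ] 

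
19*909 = 17271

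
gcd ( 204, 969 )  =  51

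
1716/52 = 33 = 33.00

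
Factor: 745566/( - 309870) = -3^ (-1)*5^(  -  1 )*11^(- 1)*397^1 = - 397/165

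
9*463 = 4167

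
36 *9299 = 334764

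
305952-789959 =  - 484007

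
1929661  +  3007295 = 4936956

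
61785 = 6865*9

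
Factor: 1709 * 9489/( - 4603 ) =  - 16216701/4603 = -3^1*1709^1 * 3163^1*4603^ (-1 )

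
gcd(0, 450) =450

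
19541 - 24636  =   - 5095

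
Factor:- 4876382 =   -  2^1*7^2*17^1*2927^1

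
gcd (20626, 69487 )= 1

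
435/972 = 145/324= 0.45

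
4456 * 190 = 846640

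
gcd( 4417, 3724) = 7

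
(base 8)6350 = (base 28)460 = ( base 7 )12430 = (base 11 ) 2534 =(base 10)3304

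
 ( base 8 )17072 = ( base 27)agg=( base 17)19d3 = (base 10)7738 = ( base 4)1320322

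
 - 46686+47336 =650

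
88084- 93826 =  - 5742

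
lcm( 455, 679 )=44135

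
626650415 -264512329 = 362138086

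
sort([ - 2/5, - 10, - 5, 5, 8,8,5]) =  [-10,-5 ,- 2/5,5,  5,  8 , 8 ]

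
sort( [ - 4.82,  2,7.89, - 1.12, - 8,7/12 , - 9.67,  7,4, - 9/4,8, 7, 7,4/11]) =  [- 9.67, - 8, - 4.82, - 9/4, - 1.12,4/11,7/12, 2,4,7, 7,7,7.89, 8]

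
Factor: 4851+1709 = 6560 = 2^5 * 5^1  *41^1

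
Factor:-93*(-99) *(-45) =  - 414315 = -3^5*5^1*11^1*31^1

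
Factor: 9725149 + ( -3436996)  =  3^1*2096051^1=6288153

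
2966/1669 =2966/1669  =  1.78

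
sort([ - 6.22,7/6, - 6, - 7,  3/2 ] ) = [ - 7,-6.22, -6,7/6,3/2]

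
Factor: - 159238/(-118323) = 2^1* 3^( - 2 )*103^1*773^1 * 13147^( - 1 )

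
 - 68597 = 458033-526630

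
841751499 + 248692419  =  1090443918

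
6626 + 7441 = 14067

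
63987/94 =680 + 67/94 = 680.71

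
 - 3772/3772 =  - 1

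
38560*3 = 115680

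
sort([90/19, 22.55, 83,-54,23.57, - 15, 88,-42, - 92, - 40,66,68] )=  [ - 92, - 54, - 42 ,-40, - 15, 90/19, 22.55, 23.57, 66, 68, 83, 88]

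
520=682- 162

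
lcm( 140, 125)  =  3500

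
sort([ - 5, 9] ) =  [ - 5, 9] 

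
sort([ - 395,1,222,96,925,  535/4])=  [ - 395, 1, 96,  535/4,222,925 ] 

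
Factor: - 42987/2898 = -89/6 = - 2^(-1 )*3^( - 1)*89^1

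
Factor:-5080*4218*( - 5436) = 2^6*3^3*5^1 * 19^1*37^1*127^1*151^1= 116479563840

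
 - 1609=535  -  2144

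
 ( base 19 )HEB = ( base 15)1D79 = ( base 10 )6414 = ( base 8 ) 14416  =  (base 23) C2K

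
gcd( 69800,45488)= 8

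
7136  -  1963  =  5173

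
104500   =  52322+52178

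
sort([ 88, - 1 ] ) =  [ - 1, 88 ] 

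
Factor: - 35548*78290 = - 2783052920 = - 2^3* 5^1*7829^1*8887^1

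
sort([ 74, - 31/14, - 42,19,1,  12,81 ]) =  [ -42, - 31/14,1,12, 19,74,81]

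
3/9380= 3/9380 = 0.00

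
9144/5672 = 1143/709 = 1.61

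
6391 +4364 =10755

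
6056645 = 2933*2065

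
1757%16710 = 1757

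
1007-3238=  - 2231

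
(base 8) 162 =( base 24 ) 4i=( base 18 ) 66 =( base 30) 3o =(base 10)114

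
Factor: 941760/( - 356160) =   -  3^2*7^(-1 )*53^( - 1)*109^1 = - 981/371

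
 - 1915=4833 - 6748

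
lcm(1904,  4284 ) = 17136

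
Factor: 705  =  3^1*5^1 * 47^1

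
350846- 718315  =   - 367469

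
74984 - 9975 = 65009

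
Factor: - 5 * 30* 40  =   - 6000 =- 2^4*3^1 * 5^3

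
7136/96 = 74 +1/3 =74.33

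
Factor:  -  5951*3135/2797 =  - 3^1 * 5^1*11^2*19^1  *541^1*2797^( - 1)   =  - 18656385/2797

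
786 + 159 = 945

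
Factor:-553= -7^1 * 79^1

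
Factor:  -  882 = -2^1*3^2 * 7^2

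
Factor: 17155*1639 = 28117045 = 5^1*11^1*47^1*73^1*149^1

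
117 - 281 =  - 164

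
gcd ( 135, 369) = 9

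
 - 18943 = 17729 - 36672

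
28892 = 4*7223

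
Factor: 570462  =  2^1 * 3^1* 31^1*3067^1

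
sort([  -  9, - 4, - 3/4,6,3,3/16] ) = [- 9, - 4 ,  -  3/4,  3/16,3,6 ]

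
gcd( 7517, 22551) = 7517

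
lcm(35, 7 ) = 35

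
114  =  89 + 25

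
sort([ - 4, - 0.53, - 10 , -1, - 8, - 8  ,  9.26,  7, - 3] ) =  [ - 10 , - 8, - 8 ,-4, - 3, - 1 , - 0.53,  7,9.26]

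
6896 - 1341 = 5555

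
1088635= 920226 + 168409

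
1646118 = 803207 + 842911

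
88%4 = 0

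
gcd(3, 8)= 1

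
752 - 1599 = - 847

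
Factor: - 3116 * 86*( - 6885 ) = 2^3 * 3^4*5^1 *17^1*19^1* 41^1*43^1 = 1845014760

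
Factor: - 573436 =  - 2^2*23^2*271^1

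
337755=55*6141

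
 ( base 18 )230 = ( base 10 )702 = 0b1010111110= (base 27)q0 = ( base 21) 1c9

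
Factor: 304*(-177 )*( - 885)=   47620080  =  2^4*3^2*5^1 * 19^1*59^2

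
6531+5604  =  12135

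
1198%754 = 444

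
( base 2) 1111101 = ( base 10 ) 125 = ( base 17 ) 76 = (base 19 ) 6b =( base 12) a5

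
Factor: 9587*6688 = 2^5*11^1* 19^1 * 9587^1 = 64117856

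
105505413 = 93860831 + 11644582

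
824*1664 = 1371136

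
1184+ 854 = 2038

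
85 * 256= 21760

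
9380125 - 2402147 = 6977978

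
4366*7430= 32439380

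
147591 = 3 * 49197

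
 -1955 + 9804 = 7849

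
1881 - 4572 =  - 2691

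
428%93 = 56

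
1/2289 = 1/2289  =  0.00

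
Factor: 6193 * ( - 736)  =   - 2^5*11^1*23^1*563^1= - 4558048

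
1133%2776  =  1133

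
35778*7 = 250446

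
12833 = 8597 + 4236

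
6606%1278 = 216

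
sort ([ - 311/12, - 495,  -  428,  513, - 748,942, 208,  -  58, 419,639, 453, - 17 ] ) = [ - 748,-495,-428,- 58, - 311/12, - 17, 208,419,453,513 , 639,942] 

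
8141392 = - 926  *( - 8792 )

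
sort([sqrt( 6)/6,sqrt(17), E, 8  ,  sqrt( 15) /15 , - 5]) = [ - 5,sqrt( 15 ) /15, sqrt( 6)/6, E,  sqrt(17),  8] 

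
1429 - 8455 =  - 7026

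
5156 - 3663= 1493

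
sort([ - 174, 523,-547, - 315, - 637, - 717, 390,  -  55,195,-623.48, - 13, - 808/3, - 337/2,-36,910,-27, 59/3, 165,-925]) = [ - 925,-717,- 637,-623.48,-547,-315, - 808/3, - 174,-337/2,-55, - 36,-27, - 13, 59/3, 165,195,390,523,910 ] 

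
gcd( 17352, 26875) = 1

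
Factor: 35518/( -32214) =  - 43/39 = - 3^( -1 ) * 13^( - 1)*43^1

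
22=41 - 19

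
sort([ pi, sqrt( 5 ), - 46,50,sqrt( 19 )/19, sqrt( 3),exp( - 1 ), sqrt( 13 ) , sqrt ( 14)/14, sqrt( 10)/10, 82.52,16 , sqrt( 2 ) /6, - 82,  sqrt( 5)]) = [-82, - 46, sqrt(19)/19, sqrt (2 ) /6, sqrt( 14)/14,sqrt ( 10)/10, exp( - 1 ),sqrt (3 ), sqrt( 5 ),  sqrt ( 5), pi,sqrt( 13 ),16,  50,82.52 ]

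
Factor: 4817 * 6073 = 29253641  =  4817^1  *  6073^1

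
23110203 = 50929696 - 27819493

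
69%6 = 3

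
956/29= 32 + 28/29  =  32.97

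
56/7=8 = 8.00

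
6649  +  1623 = 8272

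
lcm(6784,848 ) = 6784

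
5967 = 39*153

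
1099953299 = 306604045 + 793349254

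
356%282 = 74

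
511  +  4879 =5390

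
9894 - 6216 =3678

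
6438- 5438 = 1000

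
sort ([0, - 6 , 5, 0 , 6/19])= [-6 , 0 , 0,6/19, 5]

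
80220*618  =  49575960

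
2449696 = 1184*2069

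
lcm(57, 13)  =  741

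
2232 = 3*744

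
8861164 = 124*71461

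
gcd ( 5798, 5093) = 1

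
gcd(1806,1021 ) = 1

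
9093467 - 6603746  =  2489721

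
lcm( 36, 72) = 72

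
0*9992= 0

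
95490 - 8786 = 86704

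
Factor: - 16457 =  - 7^1 * 2351^1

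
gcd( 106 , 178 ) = 2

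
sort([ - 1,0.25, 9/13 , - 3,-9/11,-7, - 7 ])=[ - 7,  -  7, - 3, - 1, - 9/11,0.25, 9/13]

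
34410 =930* 37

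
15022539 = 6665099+8357440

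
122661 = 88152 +34509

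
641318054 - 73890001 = 567428053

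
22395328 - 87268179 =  - 64872851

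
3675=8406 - 4731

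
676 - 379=297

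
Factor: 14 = 2^1*7^1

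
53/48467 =53/48467  =  0.00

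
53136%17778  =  17580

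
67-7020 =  - 6953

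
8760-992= 7768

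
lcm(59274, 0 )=0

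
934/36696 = 467/18348= 0.03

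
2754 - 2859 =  - 105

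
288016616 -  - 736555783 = 1024572399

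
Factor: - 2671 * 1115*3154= - 9393132410 = - 2^1 *5^1 * 19^1*83^1*223^1*2671^1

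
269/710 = 269/710 = 0.38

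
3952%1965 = 22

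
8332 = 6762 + 1570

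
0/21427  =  0= 0.00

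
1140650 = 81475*14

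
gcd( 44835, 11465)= 5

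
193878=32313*6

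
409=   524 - 115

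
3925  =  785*5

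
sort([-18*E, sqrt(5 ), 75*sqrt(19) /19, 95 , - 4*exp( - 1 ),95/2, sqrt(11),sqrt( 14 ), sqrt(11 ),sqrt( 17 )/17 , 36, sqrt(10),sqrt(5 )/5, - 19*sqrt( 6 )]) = [ - 18*E, - 19*  sqrt( 6 ), -4*exp (  -  1 ), sqrt(17)/17, sqrt( 5) /5 , sqrt( 5 ),sqrt(10 ),sqrt (11),sqrt(11),sqrt( 14 ) , 75*sqrt( 19)/19 , 36 , 95/2, 95]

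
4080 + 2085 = 6165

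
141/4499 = 141/4499 = 0.03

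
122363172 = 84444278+37918894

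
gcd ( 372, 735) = 3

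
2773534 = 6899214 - 4125680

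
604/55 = 10+54/55 = 10.98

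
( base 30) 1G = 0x2e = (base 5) 141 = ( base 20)26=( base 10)46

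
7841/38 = 7841/38 = 206.34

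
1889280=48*39360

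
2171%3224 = 2171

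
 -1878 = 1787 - 3665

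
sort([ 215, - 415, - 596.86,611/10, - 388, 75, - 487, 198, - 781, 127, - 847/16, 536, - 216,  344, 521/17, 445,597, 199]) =[ - 781, - 596.86, - 487,-415, -388, - 216, - 847/16, 521/17, 611/10, 75, 127, 198,199,215,344,445, 536, 597 ]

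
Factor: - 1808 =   -  2^4 *113^1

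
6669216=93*71712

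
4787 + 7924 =12711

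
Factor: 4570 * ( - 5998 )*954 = - 26149960440 = - 2^3  *  3^2*5^1*53^1*457^1 * 2999^1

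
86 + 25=111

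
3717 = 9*413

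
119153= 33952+85201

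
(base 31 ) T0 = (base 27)168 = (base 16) 383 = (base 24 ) 1db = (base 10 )899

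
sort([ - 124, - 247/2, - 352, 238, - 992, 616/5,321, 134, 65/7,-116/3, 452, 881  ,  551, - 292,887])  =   [ - 992 , - 352, - 292, - 124,-247/2, - 116/3 , 65/7,616/5 , 134,  238,321, 452,551, 881,887]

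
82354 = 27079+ 55275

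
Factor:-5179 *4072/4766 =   -  2^2 * 509^1*2383^(-1)*5179^1 = -  10544444/2383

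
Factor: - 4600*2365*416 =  - 4525664000= - 2^8*5^3*11^1*13^1 * 23^1*43^1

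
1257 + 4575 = 5832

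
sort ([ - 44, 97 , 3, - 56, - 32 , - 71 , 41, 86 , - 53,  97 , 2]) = [ - 71, - 56,-53, - 44 , - 32,2,  3,41, 86, 97,  97] 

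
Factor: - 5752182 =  - 2^1 * 3^1 * 277^1*3461^1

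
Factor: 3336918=2^1* 3^1*13^1* 179^1*239^1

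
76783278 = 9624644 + 67158634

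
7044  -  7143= - 99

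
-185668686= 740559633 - 926228319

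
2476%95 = 6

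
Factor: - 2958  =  - 2^1*3^1*17^1*29^1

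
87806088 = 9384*9357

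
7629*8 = 61032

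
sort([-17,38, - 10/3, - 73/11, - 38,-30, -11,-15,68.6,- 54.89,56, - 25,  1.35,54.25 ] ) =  [ - 54.89 , - 38, - 30, - 25,-17, - 15,  -  11,  -  73/11, - 10/3,1.35,38,54.25,56 , 68.6]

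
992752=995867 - 3115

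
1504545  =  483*3115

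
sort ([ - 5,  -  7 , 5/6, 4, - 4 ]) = [ - 7, - 5 , - 4,5/6 , 4 ]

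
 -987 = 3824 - 4811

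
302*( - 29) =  - 8758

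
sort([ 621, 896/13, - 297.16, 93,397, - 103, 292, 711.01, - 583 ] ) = [-583 , - 297.16,  -  103,  896/13,93,292, 397, 621, 711.01] 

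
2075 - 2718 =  - 643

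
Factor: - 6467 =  - 29^1*223^1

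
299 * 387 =115713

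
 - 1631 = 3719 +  - 5350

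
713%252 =209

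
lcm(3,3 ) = 3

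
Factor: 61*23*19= 26657 = 19^1*23^1*61^1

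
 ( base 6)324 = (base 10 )124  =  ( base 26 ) 4K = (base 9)147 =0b1111100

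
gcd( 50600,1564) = 92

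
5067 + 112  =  5179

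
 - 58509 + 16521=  - 41988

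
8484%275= 234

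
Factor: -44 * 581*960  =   - 24541440 = - 2^8* 3^1*5^1 * 7^1*11^1 * 83^1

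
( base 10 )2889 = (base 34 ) 2gx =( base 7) 11265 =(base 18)8g9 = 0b101101001001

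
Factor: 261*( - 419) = - 3^2*29^1*419^1 = - 109359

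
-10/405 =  - 1+79/81 = - 0.02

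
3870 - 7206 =-3336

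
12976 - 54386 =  - 41410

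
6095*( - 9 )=  -  54855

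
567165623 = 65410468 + 501755155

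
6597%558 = 459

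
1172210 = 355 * 3302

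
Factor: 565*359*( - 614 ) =-124540690 = - 2^1*5^1*113^1*307^1*359^1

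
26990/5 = 5398  =  5398.00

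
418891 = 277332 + 141559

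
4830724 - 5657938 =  - 827214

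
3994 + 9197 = 13191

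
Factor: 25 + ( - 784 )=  - 3^1* 11^1*23^1= -759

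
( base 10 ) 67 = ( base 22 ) 31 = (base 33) 21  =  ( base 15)47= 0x43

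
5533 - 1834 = 3699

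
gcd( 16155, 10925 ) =5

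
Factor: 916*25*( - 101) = - 2^2*5^2*101^1*229^1 = -2312900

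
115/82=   1  +  33/82 =1.40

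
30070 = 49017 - 18947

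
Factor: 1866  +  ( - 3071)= - 5^1*241^1= -1205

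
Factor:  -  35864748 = - 2^2*3^3*332081^1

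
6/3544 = 3/1772 = 0.00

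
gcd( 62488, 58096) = 8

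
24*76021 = 1824504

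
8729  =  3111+5618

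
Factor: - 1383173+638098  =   - 5^2*29803^1 = - 745075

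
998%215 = 138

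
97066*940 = 91242040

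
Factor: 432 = 2^4* 3^3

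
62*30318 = 1879716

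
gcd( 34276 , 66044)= 836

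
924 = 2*462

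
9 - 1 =8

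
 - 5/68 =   -  5/68 = -0.07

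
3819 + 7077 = 10896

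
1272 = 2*636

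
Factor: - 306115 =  - 5^1 * 61223^1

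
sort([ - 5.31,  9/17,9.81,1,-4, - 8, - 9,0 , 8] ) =[-9, - 8 , - 5.31, - 4,  0,9/17, 1,8, 9.81] 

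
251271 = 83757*3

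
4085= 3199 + 886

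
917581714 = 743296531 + 174285183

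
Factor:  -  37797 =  - 3^1*43^1*293^1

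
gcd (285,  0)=285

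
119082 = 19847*6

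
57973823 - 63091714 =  - 5117891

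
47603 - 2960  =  44643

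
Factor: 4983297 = 3^1*11^1 *151009^1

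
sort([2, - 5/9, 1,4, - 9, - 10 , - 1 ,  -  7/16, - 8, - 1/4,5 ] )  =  [ - 10,  -  9,- 8, - 1, - 5/9, - 7/16,  -  1/4 , 1, 2,4, 5]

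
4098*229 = 938442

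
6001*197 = 1182197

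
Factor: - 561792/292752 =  - 616/321  =  - 2^3* 3^(  -  1)*7^1*11^1 * 107^( - 1)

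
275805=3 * 91935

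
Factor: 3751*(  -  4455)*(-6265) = 3^4*5^2*7^1 * 11^3*31^1*179^1 = 104692566825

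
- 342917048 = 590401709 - 933318757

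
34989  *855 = 29915595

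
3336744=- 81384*(-41) 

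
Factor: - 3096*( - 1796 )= 2^5*3^2*43^1*449^1 = 5560416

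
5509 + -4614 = 895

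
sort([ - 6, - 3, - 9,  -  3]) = [ - 9,  -  6,  -  3,  -  3]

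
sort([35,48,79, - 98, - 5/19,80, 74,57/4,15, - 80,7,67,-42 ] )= [ - 98,  -  80, - 42, - 5/19, 7,57/4, 15,35,48,67,74,79, 80 ] 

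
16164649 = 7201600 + 8963049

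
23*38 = 874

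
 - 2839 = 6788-9627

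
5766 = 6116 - 350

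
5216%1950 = 1316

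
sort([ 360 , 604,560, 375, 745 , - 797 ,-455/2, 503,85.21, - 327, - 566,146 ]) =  [ - 797, -566,- 327, - 455/2, 85.21, 146,360,375, 503,560,604 , 745]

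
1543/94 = 16 + 39/94 = 16.41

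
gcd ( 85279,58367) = 1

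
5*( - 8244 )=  - 41220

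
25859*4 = 103436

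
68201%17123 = 16832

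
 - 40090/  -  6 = 6681 + 2/3=6681.67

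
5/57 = 5/57= 0.09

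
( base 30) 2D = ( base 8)111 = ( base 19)3g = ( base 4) 1021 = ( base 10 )73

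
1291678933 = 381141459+910537474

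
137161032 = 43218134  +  93942898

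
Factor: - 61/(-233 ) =61^1*233^(  -  1)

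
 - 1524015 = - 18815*81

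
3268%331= 289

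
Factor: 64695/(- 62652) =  - 2^( - 2)*5^1 * 19^1*23^(-1 ) = - 95/92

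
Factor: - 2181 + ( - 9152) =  -11333  =  - 7^1*1619^1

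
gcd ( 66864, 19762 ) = 2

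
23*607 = 13961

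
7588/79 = 96+4/79 = 96.05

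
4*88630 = 354520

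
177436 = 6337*28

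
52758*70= 3693060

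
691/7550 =691/7550 = 0.09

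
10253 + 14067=24320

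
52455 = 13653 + 38802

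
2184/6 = 364 = 364.00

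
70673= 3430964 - 3360291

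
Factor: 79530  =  2^1  *3^1 * 5^1*11^1*241^1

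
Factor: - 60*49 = - 2940 = - 2^2*3^1*5^1*7^2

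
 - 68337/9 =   -  7593=- 7593.00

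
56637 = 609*93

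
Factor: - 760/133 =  - 2^3*5^1* 7^ ( - 1 ) = -40/7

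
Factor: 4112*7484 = 2^6*257^1*1871^1 = 30774208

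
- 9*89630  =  - 806670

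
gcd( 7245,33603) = 69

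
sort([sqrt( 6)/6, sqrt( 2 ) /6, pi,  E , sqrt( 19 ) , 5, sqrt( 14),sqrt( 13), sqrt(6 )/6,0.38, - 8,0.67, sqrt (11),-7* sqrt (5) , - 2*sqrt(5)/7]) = [ - 7*sqrt( 5),-8, - 2*sqrt( 5) /7, sqrt( 2 )/6,0.38, sqrt( 6)/6, sqrt( 6) /6,0.67,E,pi, sqrt( 11 ),sqrt( 13 ), sqrt(14), sqrt( 19), 5 ]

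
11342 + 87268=98610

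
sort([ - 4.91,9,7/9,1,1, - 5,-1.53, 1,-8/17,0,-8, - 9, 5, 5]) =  [ - 9, - 8,-5, - 4.91,-1.53, - 8/17,  0, 7/9, 1, 1, 1,5,5,9]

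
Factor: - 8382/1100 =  - 2^( - 1 )*3^1*5^( - 2)*127^1 = - 381/50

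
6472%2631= 1210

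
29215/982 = 29 + 737/982 = 29.75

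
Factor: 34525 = 5^2*1381^1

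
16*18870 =301920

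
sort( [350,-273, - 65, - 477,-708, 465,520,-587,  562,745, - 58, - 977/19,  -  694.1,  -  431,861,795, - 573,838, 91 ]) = [ - 708, - 694.1,-587, -573,-477,-431, - 273, - 65, - 58,  -  977/19, 91, 350, 465, 520,562,  745,795,838,861]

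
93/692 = 93/692 =0.13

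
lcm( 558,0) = 0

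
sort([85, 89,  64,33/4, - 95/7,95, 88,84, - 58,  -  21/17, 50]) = [ - 58, - 95/7, - 21/17 , 33/4, 50,64, 84, 85, 88, 89, 95 ] 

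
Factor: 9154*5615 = 2^1*5^1 * 23^1*199^1 * 1123^1  =  51399710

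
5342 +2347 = 7689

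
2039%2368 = 2039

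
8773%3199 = 2375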